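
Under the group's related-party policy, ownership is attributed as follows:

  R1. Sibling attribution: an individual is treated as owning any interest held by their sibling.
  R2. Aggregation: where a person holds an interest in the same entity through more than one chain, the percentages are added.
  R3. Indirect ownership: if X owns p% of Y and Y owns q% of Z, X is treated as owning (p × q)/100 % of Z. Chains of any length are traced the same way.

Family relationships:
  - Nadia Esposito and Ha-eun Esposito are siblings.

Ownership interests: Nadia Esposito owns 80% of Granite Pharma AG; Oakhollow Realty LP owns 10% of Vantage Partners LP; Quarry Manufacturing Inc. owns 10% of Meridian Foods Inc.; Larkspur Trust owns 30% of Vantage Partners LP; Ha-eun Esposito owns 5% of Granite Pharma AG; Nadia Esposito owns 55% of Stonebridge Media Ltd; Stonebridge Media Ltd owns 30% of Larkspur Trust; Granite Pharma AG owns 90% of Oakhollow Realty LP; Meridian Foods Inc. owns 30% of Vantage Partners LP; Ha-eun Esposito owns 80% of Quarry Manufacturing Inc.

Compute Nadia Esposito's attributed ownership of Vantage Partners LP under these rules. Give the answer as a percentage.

By sibling attribution (R1), Nadia Esposito is treated as also owning Ha-eun Esposito's interest in Granite Pharma AG, giving 80% + 5% = 85%.
By sibling attribution (R1), Nadia Esposito is treated as owning Ha-eun Esposito's 80% interest in Quarry Manufacturing Inc.
Chain via Granite Pharma AG → Oakhollow Realty LP (R3): 85% × 90% × 10% = 7.65% of Vantage Partners LP.
Chain via Stonebridge Media Ltd → Larkspur Trust (R3): 55% × 30% × 30% = 4.95% of Vantage Partners LP.
Chain via Quarry Manufacturing Inc. → Meridian Foods Inc. (R3): 80% × 10% × 30% = 2.4% of Vantage Partners LP.
Aggregating (R2): 7.65% + 4.95% + 2.4% = 15%.

15%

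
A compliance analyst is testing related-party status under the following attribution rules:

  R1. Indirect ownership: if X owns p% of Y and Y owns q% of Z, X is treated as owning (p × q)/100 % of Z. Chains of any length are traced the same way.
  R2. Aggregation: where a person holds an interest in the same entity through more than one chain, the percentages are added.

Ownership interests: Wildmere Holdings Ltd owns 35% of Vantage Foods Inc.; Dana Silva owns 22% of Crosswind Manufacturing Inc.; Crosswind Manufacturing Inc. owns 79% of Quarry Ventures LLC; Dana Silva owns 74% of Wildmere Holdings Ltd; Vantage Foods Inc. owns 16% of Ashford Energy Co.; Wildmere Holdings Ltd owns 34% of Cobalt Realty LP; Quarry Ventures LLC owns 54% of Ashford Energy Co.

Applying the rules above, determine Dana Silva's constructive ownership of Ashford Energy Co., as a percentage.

Chain via Crosswind Manufacturing Inc. → Quarry Ventures LLC (R1): 22% × 79% × 54% = 9.3852% of Ashford Energy Co.
Chain via Wildmere Holdings Ltd → Vantage Foods Inc. (R1): 74% × 35% × 16% = 4.144% of Ashford Energy Co.
Aggregating (R2): 9.3852% + 4.144% = 13.5292%.

13.5292%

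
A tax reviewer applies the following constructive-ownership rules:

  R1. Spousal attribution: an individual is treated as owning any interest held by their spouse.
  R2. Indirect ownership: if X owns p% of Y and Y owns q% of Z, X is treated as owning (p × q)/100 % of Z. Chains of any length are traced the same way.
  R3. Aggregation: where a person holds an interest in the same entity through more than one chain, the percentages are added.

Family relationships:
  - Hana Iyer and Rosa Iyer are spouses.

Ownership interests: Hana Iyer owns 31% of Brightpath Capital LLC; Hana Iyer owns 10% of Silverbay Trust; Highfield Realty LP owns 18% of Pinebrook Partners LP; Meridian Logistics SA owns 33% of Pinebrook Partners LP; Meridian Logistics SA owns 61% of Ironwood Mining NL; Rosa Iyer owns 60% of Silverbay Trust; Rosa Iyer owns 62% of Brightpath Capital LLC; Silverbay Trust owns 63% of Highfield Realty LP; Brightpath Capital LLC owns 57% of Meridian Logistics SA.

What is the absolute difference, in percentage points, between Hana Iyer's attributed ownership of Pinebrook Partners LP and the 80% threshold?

54.5687

By spousal attribution (R1), Hana Iyer is treated as also owning Rosa Iyer's interest in Silverbay Trust, giving 10% + 60% = 70%.
By spousal attribution (R1), Hana Iyer is treated as also owning Rosa Iyer's interest in Brightpath Capital LLC, giving 31% + 62% = 93%.
Chain via Silverbay Trust → Highfield Realty LP (R2): 70% × 63% × 18% = 7.938% of Pinebrook Partners LP.
Chain via Brightpath Capital LLC → Meridian Logistics SA (R2): 93% × 57% × 33% = 17.4933% of Pinebrook Partners LP.
Aggregating (R3): 7.938% + 17.4933% = 25.4313%.
25.4313% falls short of the 80% threshold by 54.5687 percentage points.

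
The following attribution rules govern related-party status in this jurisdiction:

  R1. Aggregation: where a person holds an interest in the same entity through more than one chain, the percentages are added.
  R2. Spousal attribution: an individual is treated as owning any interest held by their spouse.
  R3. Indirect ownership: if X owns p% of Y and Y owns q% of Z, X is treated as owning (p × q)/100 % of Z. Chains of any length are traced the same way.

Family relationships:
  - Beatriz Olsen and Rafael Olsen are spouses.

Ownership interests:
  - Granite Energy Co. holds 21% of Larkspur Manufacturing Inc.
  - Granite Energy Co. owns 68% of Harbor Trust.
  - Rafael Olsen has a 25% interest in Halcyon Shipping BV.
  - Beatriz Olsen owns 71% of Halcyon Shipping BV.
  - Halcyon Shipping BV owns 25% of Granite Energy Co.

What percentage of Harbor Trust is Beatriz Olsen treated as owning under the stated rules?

16.32%

By spousal attribution (R2), Beatriz Olsen is treated as also owning Rafael Olsen's interest in Halcyon Shipping BV, giving 71% + 25% = 96%.
Chain via Halcyon Shipping BV → Granite Energy Co. (R3): 96% × 25% × 68% = 16.32% of Harbor Trust.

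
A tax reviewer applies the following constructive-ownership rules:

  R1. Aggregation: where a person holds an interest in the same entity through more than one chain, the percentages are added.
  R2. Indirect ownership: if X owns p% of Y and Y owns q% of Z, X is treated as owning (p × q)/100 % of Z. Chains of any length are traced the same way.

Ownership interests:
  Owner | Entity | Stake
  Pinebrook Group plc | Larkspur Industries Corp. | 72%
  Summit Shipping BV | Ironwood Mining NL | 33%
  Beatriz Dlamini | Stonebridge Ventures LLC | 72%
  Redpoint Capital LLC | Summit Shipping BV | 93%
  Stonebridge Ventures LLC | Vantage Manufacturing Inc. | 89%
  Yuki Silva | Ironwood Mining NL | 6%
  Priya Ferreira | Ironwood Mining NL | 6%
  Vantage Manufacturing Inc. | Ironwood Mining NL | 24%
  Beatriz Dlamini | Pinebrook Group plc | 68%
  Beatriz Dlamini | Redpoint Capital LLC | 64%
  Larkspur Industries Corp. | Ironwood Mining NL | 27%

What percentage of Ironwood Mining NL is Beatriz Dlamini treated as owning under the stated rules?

Chain via Redpoint Capital LLC → Summit Shipping BV (R2): 64% × 93% × 33% = 19.6416% of Ironwood Mining NL.
Chain via Pinebrook Group plc → Larkspur Industries Corp. (R2): 68% × 72% × 27% = 13.2192% of Ironwood Mining NL.
Chain via Stonebridge Ventures LLC → Vantage Manufacturing Inc. (R2): 72% × 89% × 24% = 15.3792% of Ironwood Mining NL.
Aggregating (R1): 19.6416% + 13.2192% + 15.3792% = 48.24%.

48.24%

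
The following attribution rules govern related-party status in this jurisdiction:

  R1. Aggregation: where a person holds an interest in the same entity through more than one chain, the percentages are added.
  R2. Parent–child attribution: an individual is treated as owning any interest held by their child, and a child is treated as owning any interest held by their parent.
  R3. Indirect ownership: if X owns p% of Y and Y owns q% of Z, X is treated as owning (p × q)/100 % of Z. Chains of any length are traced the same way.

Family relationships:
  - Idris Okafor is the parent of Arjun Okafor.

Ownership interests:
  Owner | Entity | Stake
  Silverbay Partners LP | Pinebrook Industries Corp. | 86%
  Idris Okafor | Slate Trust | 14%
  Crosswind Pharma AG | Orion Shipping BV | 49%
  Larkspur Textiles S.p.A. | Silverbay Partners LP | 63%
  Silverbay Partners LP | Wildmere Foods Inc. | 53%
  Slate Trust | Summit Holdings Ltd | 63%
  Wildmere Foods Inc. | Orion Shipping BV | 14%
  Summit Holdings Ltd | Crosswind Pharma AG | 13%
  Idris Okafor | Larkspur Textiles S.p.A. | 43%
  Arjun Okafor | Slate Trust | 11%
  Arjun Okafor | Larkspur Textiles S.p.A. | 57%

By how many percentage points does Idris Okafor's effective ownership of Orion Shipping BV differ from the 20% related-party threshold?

14.322125

By parent–child attribution (R2), Idris Okafor is treated as also owning Arjun Okafor's interest in Larkspur Textiles S.p.A, giving 43% + 57% = 100%.
By parent–child attribution (R2), Idris Okafor is treated as also owning Arjun Okafor's interest in Slate Trust, giving 14% + 11% = 25%.
Chain via Larkspur Textiles S.p.A. → Silverbay Partners LP → Wildmere Foods Inc. (R3): 100% × 63% × 53% × 14% = 4.6746% of Orion Shipping BV.
Chain via Slate Trust → Summit Holdings Ltd → Crosswind Pharma AG (R3): 25% × 63% × 13% × 49% = 1.003275% of Orion Shipping BV.
Aggregating (R1): 4.6746% + 1.003275% = 5.677875%.
5.677875% falls short of the 20% threshold by 14.322125 percentage points.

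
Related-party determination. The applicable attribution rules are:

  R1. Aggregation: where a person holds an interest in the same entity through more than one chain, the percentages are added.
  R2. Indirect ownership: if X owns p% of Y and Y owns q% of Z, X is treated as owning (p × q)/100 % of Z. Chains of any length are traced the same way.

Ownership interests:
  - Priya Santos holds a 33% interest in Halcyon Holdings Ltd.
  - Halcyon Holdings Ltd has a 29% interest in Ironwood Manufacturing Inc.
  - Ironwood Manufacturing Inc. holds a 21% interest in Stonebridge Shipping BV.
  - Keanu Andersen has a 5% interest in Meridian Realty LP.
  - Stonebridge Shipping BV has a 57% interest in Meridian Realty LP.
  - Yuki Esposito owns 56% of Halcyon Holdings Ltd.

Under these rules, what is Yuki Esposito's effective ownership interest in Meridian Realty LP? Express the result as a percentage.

1.943928%

Chain via Halcyon Holdings Ltd → Ironwood Manufacturing Inc. → Stonebridge Shipping BV (R2): 56% × 29% × 21% × 57% = 1.943928% of Meridian Realty LP.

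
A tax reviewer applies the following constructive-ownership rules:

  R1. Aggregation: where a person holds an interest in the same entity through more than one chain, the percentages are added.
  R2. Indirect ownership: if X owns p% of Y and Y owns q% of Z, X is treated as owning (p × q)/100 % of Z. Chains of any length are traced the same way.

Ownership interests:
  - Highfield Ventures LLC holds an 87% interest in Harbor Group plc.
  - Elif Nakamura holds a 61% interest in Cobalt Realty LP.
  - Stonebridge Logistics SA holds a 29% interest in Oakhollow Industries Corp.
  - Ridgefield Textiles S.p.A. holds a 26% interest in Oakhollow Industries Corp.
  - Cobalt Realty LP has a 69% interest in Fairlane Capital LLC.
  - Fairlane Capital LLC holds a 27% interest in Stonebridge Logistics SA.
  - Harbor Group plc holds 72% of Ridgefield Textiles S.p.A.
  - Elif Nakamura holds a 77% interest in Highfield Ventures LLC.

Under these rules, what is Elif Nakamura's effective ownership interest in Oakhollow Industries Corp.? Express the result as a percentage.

Chain via Highfield Ventures LLC → Harbor Group plc → Ridgefield Textiles S.p.A. (R2): 77% × 87% × 72% × 26% = 12.540528% of Oakhollow Industries Corp.
Chain via Cobalt Realty LP → Fairlane Capital LLC → Stonebridge Logistics SA (R2): 61% × 69% × 27% × 29% = 3.295647% of Oakhollow Industries Corp.
Aggregating (R1): 12.540528% + 3.295647% = 15.836175%.

15.836175%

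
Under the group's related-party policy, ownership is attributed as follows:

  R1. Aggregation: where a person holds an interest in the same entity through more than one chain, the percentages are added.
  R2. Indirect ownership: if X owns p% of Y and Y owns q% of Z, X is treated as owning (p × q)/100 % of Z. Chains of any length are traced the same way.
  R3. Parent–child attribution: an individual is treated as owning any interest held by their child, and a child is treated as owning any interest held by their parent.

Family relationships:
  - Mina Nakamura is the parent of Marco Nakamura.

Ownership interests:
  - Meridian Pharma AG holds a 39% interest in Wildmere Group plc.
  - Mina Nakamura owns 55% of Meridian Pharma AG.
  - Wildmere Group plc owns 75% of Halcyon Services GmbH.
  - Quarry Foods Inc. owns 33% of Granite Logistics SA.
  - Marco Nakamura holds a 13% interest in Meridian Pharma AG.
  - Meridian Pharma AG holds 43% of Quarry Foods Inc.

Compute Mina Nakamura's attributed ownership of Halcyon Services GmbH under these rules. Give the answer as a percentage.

19.89%

By parent–child attribution (R3), Mina Nakamura is treated as also owning Marco Nakamura's interest in Meridian Pharma AG, giving 55% + 13% = 68%.
Chain via Meridian Pharma AG → Wildmere Group plc (R2): 68% × 39% × 75% = 19.89% of Halcyon Services GmbH.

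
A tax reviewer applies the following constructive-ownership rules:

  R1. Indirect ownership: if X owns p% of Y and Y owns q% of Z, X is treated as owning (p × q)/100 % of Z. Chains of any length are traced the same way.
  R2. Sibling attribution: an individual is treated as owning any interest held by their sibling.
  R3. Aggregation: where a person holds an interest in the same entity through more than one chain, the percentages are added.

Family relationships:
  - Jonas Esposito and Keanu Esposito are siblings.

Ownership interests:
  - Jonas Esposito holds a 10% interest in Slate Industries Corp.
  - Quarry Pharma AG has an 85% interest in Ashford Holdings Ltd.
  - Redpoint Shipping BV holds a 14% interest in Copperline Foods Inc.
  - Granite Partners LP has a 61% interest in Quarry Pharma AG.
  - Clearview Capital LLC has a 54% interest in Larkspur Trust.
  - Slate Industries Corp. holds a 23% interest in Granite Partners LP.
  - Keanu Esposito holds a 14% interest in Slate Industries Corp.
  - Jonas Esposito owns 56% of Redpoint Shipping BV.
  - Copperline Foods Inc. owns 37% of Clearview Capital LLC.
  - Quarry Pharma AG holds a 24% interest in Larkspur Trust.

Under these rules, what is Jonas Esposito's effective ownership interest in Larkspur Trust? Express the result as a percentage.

By sibling attribution (R2), Jonas Esposito is treated as also owning Keanu Esposito's interest in Slate Industries Corp, giving 10% + 14% = 24%.
Chain via Redpoint Shipping BV → Copperline Foods Inc. → Clearview Capital LLC (R1): 56% × 14% × 37% × 54% = 1.566432% of Larkspur Trust.
Chain via Slate Industries Corp. → Granite Partners LP → Quarry Pharma AG (R1): 24% × 23% × 61% × 24% = 0.808128% of Larkspur Trust.
Aggregating (R3): 1.566432% + 0.808128% = 2.37456%.

2.37456%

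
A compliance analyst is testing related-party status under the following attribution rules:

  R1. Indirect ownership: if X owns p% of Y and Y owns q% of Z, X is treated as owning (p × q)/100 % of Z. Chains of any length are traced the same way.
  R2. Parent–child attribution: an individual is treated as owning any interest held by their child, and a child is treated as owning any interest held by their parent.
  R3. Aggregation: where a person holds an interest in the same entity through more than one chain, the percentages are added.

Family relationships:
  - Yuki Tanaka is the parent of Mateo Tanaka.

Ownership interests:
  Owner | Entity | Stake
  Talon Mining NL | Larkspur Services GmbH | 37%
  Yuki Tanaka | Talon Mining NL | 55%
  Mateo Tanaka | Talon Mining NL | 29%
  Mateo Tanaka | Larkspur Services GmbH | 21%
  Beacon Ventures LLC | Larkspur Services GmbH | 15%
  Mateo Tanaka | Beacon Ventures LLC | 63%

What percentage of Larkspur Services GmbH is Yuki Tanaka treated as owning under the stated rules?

61.53%

By parent–child attribution (R2), Yuki Tanaka is treated as also owning Mateo Tanaka's interest in Talon Mining NL, giving 55% + 29% = 84%.
By parent–child attribution (R2), Yuki Tanaka is treated as owning Mateo Tanaka's 63% interest in Beacon Ventures LLC.
By parent–child attribution (R2), Yuki Tanaka is treated as owning Mateo Tanaka's 21% interest in Larkspur Services GmbH.
Chain via Talon Mining NL (R1): 84% × 37% = 31.08% of Larkspur Services GmbH.
Chain via Beacon Ventures LLC (R1): 63% × 15% = 9.45% of Larkspur Services GmbH.
Direct interest in Larkspur Services GmbH: 21%.
Aggregating (R3): 31.08% + 9.45% + 21% = 61.53%.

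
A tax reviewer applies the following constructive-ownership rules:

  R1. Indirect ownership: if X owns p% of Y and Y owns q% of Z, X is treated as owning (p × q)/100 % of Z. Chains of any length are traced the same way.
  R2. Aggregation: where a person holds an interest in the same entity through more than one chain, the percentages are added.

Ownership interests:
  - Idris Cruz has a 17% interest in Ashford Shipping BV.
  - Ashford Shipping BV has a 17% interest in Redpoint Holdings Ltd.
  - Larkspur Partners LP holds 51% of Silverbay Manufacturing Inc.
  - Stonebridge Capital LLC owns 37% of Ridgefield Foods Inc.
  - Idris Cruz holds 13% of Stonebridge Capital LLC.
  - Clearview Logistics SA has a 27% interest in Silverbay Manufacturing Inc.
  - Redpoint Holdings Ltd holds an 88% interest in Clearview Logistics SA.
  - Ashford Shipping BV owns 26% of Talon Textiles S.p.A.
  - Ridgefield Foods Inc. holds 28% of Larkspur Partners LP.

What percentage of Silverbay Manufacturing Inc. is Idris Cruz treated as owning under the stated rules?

Chain via Ashford Shipping BV → Redpoint Holdings Ltd → Clearview Logistics SA (R1): 17% × 17% × 88% × 27% = 0.686664% of Silverbay Manufacturing Inc.
Chain via Stonebridge Capital LLC → Ridgefield Foods Inc. → Larkspur Partners LP (R1): 13% × 37% × 28% × 51% = 0.686868% of Silverbay Manufacturing Inc.
Aggregating (R2): 0.686664% + 0.686868% = 1.373532%.

1.373532%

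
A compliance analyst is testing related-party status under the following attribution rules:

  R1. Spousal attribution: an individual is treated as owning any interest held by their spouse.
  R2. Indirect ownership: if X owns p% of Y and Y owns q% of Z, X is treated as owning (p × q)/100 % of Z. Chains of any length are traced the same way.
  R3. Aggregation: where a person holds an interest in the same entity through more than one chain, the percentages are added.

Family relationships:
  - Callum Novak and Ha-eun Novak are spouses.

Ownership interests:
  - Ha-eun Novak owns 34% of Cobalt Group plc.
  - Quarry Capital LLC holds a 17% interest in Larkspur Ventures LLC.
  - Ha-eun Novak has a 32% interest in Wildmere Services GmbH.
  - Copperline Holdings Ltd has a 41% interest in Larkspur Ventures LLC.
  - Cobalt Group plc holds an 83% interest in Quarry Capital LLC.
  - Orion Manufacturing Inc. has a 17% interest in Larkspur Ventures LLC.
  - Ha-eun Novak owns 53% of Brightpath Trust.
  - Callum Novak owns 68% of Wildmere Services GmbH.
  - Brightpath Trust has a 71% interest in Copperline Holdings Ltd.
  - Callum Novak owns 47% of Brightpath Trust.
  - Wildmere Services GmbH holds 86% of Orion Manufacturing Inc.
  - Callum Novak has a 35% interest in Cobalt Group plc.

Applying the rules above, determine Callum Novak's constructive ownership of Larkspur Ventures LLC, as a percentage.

By spousal attribution (R1), Callum Novak is treated as also owning Ha-eun Novak's interest in Cobalt Group plc, giving 35% + 34% = 69%.
By spousal attribution (R1), Callum Novak is treated as also owning Ha-eun Novak's interest in Brightpath Trust, giving 47% + 53% = 100%.
By spousal attribution (R1), Callum Novak is treated as also owning Ha-eun Novak's interest in Wildmere Services GmbH, giving 68% + 32% = 100%.
Chain via Cobalt Group plc → Quarry Capital LLC (R2): 69% × 83% × 17% = 9.7359% of Larkspur Ventures LLC.
Chain via Brightpath Trust → Copperline Holdings Ltd (R2): 100% × 71% × 41% = 29.11% of Larkspur Ventures LLC.
Chain via Wildmere Services GmbH → Orion Manufacturing Inc. (R2): 100% × 86% × 17% = 14.62% of Larkspur Ventures LLC.
Aggregating (R3): 9.7359% + 29.11% + 14.62% = 53.4659%.

53.4659%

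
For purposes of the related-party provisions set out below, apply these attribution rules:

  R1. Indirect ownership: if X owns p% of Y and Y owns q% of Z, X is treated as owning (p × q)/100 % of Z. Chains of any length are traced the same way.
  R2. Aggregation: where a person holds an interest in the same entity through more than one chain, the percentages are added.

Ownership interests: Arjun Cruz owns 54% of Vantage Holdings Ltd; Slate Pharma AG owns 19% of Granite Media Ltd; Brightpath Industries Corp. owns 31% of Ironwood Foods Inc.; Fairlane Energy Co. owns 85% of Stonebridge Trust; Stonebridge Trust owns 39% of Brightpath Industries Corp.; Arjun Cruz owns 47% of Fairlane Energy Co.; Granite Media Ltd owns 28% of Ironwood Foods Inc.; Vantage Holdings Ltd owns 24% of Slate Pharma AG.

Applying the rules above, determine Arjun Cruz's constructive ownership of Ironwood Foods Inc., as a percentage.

5.519427%

Chain via Vantage Holdings Ltd → Slate Pharma AG → Granite Media Ltd (R1): 54% × 24% × 19% × 28% = 0.689472% of Ironwood Foods Inc.
Chain via Fairlane Energy Co. → Stonebridge Trust → Brightpath Industries Corp. (R1): 47% × 85% × 39% × 31% = 4.829955% of Ironwood Foods Inc.
Aggregating (R2): 0.689472% + 4.829955% = 5.519427%.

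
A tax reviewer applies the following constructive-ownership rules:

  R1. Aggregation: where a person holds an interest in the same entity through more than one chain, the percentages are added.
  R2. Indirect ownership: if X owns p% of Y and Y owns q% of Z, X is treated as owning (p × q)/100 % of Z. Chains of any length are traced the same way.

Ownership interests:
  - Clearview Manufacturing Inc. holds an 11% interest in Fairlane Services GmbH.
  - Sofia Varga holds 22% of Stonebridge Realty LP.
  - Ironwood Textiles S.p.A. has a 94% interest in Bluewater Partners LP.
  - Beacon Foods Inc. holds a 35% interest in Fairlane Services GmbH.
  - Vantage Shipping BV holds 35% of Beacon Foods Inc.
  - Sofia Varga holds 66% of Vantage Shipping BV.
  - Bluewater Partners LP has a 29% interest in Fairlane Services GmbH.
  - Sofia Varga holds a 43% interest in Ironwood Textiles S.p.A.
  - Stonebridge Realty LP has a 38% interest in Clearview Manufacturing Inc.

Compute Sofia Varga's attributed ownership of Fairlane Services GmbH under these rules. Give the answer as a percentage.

20.7264%

Chain via Ironwood Textiles S.p.A. → Bluewater Partners LP (R2): 43% × 94% × 29% = 11.7218% of Fairlane Services GmbH.
Chain via Vantage Shipping BV → Beacon Foods Inc. (R2): 66% × 35% × 35% = 8.085% of Fairlane Services GmbH.
Chain via Stonebridge Realty LP → Clearview Manufacturing Inc. (R2): 22% × 38% × 11% = 0.9196% of Fairlane Services GmbH.
Aggregating (R1): 11.7218% + 8.085% + 0.9196% = 20.7264%.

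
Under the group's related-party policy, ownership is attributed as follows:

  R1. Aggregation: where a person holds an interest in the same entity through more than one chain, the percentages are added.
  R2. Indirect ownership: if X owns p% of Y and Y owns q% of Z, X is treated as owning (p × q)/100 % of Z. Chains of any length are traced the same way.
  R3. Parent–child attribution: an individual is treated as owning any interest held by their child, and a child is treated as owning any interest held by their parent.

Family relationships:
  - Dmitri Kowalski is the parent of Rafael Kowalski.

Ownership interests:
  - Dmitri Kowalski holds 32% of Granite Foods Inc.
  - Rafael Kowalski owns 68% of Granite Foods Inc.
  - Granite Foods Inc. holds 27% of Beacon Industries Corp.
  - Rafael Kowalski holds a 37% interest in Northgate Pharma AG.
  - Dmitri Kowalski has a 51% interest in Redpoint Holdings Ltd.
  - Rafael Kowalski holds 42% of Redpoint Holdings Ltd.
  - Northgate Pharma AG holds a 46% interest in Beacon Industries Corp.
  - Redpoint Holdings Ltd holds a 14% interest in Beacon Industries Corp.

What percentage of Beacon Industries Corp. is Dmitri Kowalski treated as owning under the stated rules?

By parent–child attribution (R3), Dmitri Kowalski is treated as also owning Rafael Kowalski's interest in Granite Foods Inc, giving 32% + 68% = 100%.
By parent–child attribution (R3), Dmitri Kowalski is treated as also owning Rafael Kowalski's interest in Redpoint Holdings Ltd, giving 51% + 42% = 93%.
By parent–child attribution (R3), Dmitri Kowalski is treated as owning Rafael Kowalski's 37% interest in Northgate Pharma AG.
Chain via Granite Foods Inc. (R2): 100% × 27% = 27% of Beacon Industries Corp.
Chain via Redpoint Holdings Ltd (R2): 93% × 14% = 13.02% of Beacon Industries Corp.
Chain via Northgate Pharma AG (R2): 37% × 46% = 17.02% of Beacon Industries Corp.
Aggregating (R1): 27% + 13.02% + 17.02% = 57.04%.

57.04%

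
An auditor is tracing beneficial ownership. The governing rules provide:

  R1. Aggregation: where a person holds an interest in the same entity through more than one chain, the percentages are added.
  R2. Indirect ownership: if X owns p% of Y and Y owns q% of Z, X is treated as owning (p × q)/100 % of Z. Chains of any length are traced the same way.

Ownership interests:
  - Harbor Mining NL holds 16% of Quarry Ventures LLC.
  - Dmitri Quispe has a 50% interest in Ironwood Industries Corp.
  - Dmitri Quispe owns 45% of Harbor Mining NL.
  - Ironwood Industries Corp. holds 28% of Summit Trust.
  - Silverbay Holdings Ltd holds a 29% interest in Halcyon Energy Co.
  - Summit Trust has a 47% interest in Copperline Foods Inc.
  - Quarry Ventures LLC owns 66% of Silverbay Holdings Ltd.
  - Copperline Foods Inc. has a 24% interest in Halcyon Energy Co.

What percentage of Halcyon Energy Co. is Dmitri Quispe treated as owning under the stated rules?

Chain via Ironwood Industries Corp. → Summit Trust → Copperline Foods Inc. (R2): 50% × 28% × 47% × 24% = 1.5792% of Halcyon Energy Co.
Chain via Harbor Mining NL → Quarry Ventures LLC → Silverbay Holdings Ltd (R2): 45% × 16% × 66% × 29% = 1.37808% of Halcyon Energy Co.
Aggregating (R1): 1.5792% + 1.37808% = 2.95728%.

2.95728%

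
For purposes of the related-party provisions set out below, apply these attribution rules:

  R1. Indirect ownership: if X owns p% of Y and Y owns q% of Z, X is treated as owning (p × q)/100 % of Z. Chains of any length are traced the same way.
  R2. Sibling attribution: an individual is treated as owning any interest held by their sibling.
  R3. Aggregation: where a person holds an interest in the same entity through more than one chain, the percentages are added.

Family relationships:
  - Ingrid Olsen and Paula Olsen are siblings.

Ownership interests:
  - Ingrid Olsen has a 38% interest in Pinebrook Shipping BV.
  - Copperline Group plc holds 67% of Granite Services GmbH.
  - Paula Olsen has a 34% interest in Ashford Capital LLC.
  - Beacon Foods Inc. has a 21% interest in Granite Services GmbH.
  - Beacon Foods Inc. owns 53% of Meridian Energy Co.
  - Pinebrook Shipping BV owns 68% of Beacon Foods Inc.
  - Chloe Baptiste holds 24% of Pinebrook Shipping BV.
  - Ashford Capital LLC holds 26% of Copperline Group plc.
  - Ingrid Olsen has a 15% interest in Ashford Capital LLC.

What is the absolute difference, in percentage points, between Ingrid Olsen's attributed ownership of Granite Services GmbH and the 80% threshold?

66.0378

By sibling attribution (R2), Ingrid Olsen is treated as also owning Paula Olsen's interest in Ashford Capital LLC, giving 15% + 34% = 49%.
Chain via Ashford Capital LLC → Copperline Group plc (R1): 49% × 26% × 67% = 8.5358% of Granite Services GmbH.
Chain via Pinebrook Shipping BV → Beacon Foods Inc. (R1): 38% × 68% × 21% = 5.4264% of Granite Services GmbH.
Aggregating (R3): 8.5358% + 5.4264% = 13.9622%.
13.9622% falls short of the 80% threshold by 66.0378 percentage points.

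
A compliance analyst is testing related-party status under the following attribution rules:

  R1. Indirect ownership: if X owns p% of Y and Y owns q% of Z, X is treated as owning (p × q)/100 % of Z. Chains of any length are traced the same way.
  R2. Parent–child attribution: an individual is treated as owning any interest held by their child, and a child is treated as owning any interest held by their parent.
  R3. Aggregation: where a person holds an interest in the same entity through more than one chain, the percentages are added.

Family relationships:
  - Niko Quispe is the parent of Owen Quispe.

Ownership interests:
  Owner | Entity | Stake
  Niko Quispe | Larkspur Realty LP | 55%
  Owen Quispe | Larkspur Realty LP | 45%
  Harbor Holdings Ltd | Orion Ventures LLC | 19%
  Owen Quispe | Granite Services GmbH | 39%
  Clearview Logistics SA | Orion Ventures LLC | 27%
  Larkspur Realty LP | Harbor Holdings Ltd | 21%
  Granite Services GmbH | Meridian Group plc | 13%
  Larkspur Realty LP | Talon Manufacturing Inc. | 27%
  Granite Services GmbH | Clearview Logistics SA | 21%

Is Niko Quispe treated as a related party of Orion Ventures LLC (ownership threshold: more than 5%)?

Yes

By parent–child attribution (R2), Niko Quispe is treated as also owning Owen Quispe's interest in Larkspur Realty LP, giving 55% + 45% = 100%.
By parent–child attribution (R2), Niko Quispe is treated as owning Owen Quispe's 39% interest in Granite Services GmbH.
Chain via Larkspur Realty LP → Harbor Holdings Ltd (R1): 100% × 21% × 19% = 3.99% of Orion Ventures LLC.
Chain via Granite Services GmbH → Clearview Logistics SA (R1): 39% × 21% × 27% = 2.2113% of Orion Ventures LLC.
Aggregating (R3): 3.99% + 2.2113% = 6.2013%.
6.2013% exceeds the 5% threshold, so Niko is a related party to Orion Ventures LLC.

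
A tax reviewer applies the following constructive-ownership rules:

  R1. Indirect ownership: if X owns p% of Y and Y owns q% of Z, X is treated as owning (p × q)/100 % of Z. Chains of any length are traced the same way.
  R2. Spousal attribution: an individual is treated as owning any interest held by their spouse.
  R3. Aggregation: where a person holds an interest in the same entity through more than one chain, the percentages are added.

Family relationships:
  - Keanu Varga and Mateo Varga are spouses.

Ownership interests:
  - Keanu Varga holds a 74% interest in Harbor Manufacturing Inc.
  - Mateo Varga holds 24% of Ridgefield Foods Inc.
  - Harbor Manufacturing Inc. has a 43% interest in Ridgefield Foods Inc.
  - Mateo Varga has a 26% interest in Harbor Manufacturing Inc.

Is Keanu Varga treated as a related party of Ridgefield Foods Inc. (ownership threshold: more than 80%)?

By spousal attribution (R2), Keanu Varga is treated as also owning Mateo Varga's interest in Harbor Manufacturing Inc, giving 74% + 26% = 100%.
By spousal attribution (R2), Keanu Varga is treated as owning Mateo Varga's 24% interest in Ridgefield Foods Inc.
Chain via Harbor Manufacturing Inc. (R1): 100% × 43% = 43% of Ridgefield Foods Inc.
Direct interest in Ridgefield Foods Inc: 24%.
Aggregating (R3): 43% + 24% = 67%.
67% does not exceed the 80% threshold, so Keanu is not a related party to Ridgefield Foods Inc.

No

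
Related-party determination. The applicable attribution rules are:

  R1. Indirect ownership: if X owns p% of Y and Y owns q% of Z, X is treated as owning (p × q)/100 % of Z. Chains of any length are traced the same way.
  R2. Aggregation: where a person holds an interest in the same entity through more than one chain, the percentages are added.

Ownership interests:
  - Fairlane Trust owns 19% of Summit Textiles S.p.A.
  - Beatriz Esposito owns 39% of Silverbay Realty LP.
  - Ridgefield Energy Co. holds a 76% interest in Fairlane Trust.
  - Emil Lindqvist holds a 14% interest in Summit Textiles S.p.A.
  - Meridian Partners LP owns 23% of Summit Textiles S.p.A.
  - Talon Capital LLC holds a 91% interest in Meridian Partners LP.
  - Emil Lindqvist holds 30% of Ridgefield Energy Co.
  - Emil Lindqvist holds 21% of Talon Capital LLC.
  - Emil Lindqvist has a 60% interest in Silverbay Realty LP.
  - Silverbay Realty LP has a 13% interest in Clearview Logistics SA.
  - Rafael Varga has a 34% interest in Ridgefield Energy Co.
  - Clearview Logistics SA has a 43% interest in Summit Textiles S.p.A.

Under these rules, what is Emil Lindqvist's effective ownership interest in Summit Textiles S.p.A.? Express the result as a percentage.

26.0813%

Chain via Silverbay Realty LP → Clearview Logistics SA (R1): 60% × 13% × 43% = 3.354% of Summit Textiles S.p.A.
Chain via Talon Capital LLC → Meridian Partners LP (R1): 21% × 91% × 23% = 4.3953% of Summit Textiles S.p.A.
Chain via Ridgefield Energy Co. → Fairlane Trust (R1): 30% × 76% × 19% = 4.332% of Summit Textiles S.p.A.
Direct interest in Summit Textiles S.p.A: 14%.
Aggregating (R2): 3.354% + 4.3953% + 4.332% + 14% = 26.0813%.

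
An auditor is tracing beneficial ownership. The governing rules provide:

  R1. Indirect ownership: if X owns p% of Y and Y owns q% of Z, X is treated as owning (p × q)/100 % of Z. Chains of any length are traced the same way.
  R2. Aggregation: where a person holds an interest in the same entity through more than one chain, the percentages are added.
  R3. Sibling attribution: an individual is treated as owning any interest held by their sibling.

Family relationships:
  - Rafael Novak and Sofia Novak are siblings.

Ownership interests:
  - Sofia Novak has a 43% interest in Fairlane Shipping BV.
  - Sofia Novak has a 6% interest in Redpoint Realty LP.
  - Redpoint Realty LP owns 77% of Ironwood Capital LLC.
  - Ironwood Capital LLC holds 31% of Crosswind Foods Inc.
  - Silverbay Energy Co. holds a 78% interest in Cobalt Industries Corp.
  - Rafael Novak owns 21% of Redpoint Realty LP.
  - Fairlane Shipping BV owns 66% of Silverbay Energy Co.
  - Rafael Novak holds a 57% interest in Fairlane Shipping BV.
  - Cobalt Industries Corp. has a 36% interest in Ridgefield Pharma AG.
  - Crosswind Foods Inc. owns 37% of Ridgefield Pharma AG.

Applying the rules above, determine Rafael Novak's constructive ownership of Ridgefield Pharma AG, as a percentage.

By sibling attribution (R3), Rafael Novak is treated as also owning Sofia Novak's interest in Fairlane Shipping BV, giving 57% + 43% = 100%.
By sibling attribution (R3), Rafael Novak is treated as also owning Sofia Novak's interest in Redpoint Realty LP, giving 21% + 6% = 27%.
Chain via Fairlane Shipping BV → Silverbay Energy Co. → Cobalt Industries Corp. (R1): 100% × 66% × 78% × 36% = 18.5328% of Ridgefield Pharma AG.
Chain via Redpoint Realty LP → Ironwood Capital LLC → Crosswind Foods Inc. (R1): 27% × 77% × 31% × 37% = 2.384613% of Ridgefield Pharma AG.
Aggregating (R2): 18.5328% + 2.384613% = 20.917413%.

20.917413%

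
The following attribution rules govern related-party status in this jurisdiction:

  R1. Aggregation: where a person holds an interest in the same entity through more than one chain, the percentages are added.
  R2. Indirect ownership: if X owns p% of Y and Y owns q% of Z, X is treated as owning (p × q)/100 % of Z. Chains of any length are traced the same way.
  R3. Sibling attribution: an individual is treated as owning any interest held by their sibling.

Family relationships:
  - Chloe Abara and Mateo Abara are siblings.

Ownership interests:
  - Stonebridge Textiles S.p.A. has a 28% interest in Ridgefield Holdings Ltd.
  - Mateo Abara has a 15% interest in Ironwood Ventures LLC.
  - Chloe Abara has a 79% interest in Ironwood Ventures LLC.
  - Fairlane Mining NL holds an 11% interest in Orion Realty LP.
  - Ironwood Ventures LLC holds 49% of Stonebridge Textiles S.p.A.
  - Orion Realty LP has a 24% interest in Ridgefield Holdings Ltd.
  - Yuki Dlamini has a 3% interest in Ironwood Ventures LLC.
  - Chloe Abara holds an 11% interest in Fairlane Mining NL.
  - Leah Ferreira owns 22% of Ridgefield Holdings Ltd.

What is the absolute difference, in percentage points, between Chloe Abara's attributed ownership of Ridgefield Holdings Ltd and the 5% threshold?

8.1872

By sibling attribution (R3), Chloe Abara is treated as also owning Mateo Abara's interest in Ironwood Ventures LLC, giving 79% + 15% = 94%.
Chain via Ironwood Ventures LLC → Stonebridge Textiles S.p.A. (R2): 94% × 49% × 28% = 12.8968% of Ridgefield Holdings Ltd.
Chain via Fairlane Mining NL → Orion Realty LP (R2): 11% × 11% × 24% = 0.2904% of Ridgefield Holdings Ltd.
Aggregating (R1): 12.8968% + 0.2904% = 13.1872%.
13.1872% exceeds the 5% threshold by 8.1872 percentage points.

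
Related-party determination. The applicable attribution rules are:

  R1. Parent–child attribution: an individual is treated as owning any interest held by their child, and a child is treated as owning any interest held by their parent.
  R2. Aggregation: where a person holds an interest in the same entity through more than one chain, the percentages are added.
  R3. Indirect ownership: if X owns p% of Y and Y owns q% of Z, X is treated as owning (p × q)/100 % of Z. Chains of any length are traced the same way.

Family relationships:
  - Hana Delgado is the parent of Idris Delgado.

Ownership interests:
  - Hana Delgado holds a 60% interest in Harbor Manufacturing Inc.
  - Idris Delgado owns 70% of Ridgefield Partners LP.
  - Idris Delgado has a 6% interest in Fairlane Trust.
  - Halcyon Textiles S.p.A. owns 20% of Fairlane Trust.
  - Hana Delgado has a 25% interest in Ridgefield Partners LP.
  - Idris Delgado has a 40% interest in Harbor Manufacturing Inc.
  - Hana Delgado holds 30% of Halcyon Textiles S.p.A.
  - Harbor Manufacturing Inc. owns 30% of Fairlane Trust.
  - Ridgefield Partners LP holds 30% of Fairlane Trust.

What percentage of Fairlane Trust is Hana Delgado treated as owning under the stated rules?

By parent–child attribution (R1), Hana Delgado is treated as also owning Idris Delgado's interest in Ridgefield Partners LP, giving 25% + 70% = 95%.
By parent–child attribution (R1), Hana Delgado is treated as also owning Idris Delgado's interest in Harbor Manufacturing Inc, giving 60% + 40% = 100%.
By parent–child attribution (R1), Hana Delgado is treated as owning Idris Delgado's 6% interest in Fairlane Trust.
Chain via Ridgefield Partners LP (R3): 95% × 30% = 28.5% of Fairlane Trust.
Chain via Harbor Manufacturing Inc. (R3): 100% × 30% = 30% of Fairlane Trust.
Chain via Halcyon Textiles S.p.A. (R3): 30% × 20% = 6% of Fairlane Trust.
Direct interest in Fairlane Trust: 6%.
Aggregating (R2): 28.5% + 30% + 6% + 6% = 70.5%.

70.5%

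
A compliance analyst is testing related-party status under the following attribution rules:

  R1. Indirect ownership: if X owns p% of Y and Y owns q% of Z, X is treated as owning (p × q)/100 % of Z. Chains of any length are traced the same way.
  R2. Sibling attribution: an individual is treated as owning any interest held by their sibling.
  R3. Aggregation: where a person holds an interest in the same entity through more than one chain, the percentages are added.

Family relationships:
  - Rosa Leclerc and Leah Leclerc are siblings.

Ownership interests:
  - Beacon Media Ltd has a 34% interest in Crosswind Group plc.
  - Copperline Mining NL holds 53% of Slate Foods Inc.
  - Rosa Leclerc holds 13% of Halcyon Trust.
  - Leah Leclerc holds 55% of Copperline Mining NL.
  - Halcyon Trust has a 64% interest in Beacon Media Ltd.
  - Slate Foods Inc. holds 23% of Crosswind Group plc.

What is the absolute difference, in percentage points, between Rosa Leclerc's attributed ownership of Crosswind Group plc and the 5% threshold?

4.5333

By sibling attribution (R2), Rosa Leclerc is treated as owning Leah Leclerc's 55% interest in Copperline Mining NL.
Chain via Halcyon Trust → Beacon Media Ltd (R1): 13% × 64% × 34% = 2.8288% of Crosswind Group plc.
Chain via Copperline Mining NL → Slate Foods Inc. (R1): 55% × 53% × 23% = 6.7045% of Crosswind Group plc.
Aggregating (R3): 2.8288% + 6.7045% = 9.5333%.
9.5333% exceeds the 5% threshold by 4.5333 percentage points.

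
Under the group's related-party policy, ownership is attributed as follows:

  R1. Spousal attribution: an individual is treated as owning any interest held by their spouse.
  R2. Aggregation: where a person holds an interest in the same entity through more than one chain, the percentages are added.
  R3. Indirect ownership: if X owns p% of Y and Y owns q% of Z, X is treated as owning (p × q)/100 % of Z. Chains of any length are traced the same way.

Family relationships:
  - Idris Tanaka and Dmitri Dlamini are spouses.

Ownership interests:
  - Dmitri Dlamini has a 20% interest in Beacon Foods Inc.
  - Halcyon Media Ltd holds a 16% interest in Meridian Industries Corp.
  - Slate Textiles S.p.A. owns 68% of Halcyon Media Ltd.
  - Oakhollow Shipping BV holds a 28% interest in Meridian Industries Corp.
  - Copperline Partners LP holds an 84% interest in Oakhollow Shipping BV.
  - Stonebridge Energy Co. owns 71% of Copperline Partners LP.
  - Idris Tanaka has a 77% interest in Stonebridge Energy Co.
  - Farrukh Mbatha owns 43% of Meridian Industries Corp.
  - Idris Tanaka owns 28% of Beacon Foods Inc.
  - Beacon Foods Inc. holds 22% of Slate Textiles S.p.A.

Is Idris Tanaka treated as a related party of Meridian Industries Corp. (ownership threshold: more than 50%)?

By spousal attribution (R1), Idris Tanaka is treated as also owning Dmitri Dlamini's interest in Beacon Foods Inc, giving 28% + 20% = 48%.
Chain via Stonebridge Energy Co. → Copperline Partners LP → Oakhollow Shipping BV (R3): 77% × 71% × 84% × 28% = 12.858384% of Meridian Industries Corp.
Chain via Beacon Foods Inc. → Slate Textiles S.p.A. → Halcyon Media Ltd (R3): 48% × 22% × 68% × 16% = 1.148928% of Meridian Industries Corp.
Aggregating (R2): 12.858384% + 1.148928% = 14.007312%.
14.007312% does not exceed the 50% threshold, so Idris is not a related party to Meridian Industries Corp.

No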